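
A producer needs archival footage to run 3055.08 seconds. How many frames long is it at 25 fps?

76377 frames

Frames = 3055.08 × 25 = 76377.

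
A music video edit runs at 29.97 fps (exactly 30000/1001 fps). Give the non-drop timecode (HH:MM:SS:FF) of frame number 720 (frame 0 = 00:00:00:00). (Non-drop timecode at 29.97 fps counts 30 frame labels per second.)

00:00:24:00

720 ÷ 30 = 24 full seconds, remainder 0 frames.
24 s = 0 h 0 min 24 s.
Timecode: 00:00:24:00.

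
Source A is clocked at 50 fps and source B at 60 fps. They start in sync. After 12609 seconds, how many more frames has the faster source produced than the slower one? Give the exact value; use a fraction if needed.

126090 frames

A emits 50 × 12609 = 630450 frames; B emits 60 × 12609 = 756540.
Difference = 126090 frames; B is ahead of A.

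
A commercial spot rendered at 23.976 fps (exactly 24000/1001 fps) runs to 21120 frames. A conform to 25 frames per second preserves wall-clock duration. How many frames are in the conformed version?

22022 frames

Target frames = source frames × (target rate / source rate) = 21120 × (25)/(24000/1001) = 21120 × 1001/960 = 22022.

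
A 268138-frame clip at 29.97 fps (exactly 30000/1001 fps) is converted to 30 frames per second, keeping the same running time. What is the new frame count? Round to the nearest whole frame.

268406 frames

Frames at target rate = 268138 × (30) / (30000/1001) = 134203069/500 ≈ 268406.138.
Nearest whole frame: 268406.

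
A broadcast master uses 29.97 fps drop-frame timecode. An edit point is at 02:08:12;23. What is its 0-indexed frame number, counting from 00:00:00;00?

As if non-drop at 30 labels/s: (2 × 3600 + 8 × 60 + 12) × 30 + 23 = 230783.
Minute boundaries passed: 128; those not divisible by 10: 128 − 12 = 116; dropped labels = 2 × 116 = 232.
Actual frame index = 230783 − 232 = 230551.

230551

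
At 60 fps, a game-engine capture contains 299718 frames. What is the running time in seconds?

Running time = 299718 / (60) = 4995.3 s.

4995.3 seconds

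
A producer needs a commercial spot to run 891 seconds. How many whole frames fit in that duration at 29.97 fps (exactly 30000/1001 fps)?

Frames = 891 × 30000/1001 = 2430000/91 ≈ 26703.2967.
Complete frames: 26703.

26703 frames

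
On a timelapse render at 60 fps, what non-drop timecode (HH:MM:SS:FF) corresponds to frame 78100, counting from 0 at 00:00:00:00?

00:21:41:40

78100 ÷ 60 = 1301 full seconds, remainder 40 frames.
1301 s = 0 h 21 min 41 s.
Timecode: 00:21:41:40.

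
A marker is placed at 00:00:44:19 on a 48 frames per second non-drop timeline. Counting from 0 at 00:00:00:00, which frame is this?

frame 2131

Total seconds to the label: (0 × 3600 + 0 × 60 + 44) = 44.
Frame index = 44 × 48 + 19 = 2131.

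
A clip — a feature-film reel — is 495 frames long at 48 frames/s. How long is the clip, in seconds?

Running time = 495 / (48) = 10.3125 s.

10.3125 seconds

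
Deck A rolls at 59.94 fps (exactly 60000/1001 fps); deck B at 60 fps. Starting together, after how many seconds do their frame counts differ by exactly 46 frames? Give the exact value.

The gap grows by |60 − 60000/1001| = 60/1001 frames per second.
Time for a 46-frame gap: 46 ÷ (60/1001) = 23023/30 s.

23023/30 seconds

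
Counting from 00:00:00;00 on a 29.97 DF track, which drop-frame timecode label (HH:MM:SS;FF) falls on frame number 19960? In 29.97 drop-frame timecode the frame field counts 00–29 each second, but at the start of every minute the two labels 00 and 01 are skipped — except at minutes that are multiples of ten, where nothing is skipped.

Ten DF minutes hold 17982 frames, so frame 19960 lies in block 1 (frames 17982–35963) with 1978 frames into that block.
The block's first minute is 1800 frames and the rest 1798 each; 1978 frames reaches minute 1, so 1 × 18 + 1 × 2 = 20 labels have been skipped so far.
Adding those back, label number 19960 + 20 = 19980 at 30 labels/s is 666 s + 0 f = 0 h 11 min 6 s frame 0, i.e. 00:11:06;00.

00:11:06;00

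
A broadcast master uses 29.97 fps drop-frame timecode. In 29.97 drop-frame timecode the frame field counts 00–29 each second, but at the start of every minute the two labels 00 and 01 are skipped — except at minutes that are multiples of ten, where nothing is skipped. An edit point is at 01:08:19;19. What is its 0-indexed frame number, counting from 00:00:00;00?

As if non-drop at 30 labels/s: (1 × 3600 + 8 × 60 + 19) × 30 + 19 = 122989.
Minute boundaries passed: 68; those not divisible by 10: 68 − 6 = 62; dropped labels = 2 × 62 = 124.
Actual frame index = 122989 − 124 = 122865.

122865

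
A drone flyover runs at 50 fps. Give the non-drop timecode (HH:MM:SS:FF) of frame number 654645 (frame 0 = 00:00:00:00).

654645 ÷ 50 = 13092 full seconds, remainder 45 frames.
13092 s = 3 h 38 min 12 s.
Timecode: 03:38:12:45.

03:38:12:45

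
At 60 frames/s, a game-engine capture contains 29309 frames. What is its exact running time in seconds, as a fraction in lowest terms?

Running time = 29309 ÷ (60) = 29309 × 1/60 = 29309/60 s.

29309/60 seconds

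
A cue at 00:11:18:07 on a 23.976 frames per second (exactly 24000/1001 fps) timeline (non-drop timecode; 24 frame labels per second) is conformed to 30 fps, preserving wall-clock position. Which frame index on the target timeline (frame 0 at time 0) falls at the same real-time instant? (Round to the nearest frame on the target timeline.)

frame 20369

Source frame index: (0×3600 + 11×60 + 18) × 24 + 7 = 16279.
Real time: 16279 / (24000/1001) = 16295279/24000 s.
Target frame: (16295279/24000) × (30) = 16295279/800 ≈ 20369.099 → 20369.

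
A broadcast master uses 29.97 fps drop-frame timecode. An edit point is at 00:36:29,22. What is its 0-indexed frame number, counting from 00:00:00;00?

As if non-drop at 30 labels/s: (0 × 3600 + 36 × 60 + 29) × 30 + 22 = 65692.
Minute boundaries passed: 36; those not divisible by 10: 36 − 3 = 33; dropped labels = 2 × 33 = 66.
Actual frame index = 65692 − 66 = 65626.

65626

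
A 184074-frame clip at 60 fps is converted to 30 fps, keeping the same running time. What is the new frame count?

92037 frames

Frames at target rate = 184074 × (30) / (60) = 92037.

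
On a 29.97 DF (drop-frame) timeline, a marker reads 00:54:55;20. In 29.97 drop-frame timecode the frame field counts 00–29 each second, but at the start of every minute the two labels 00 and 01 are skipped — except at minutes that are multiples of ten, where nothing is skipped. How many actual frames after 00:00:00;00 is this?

Complete 10-minute blocks: 5, each 17982 frames → 89910.
Remaining 4 whole minutes in the current block: 1800 + 3 × 1798 = 7194 frames.
Within the current minute: 55 × 30 + 20 − 2 = 1668 (labels ;00/;01 skipped at this minute). Total = 89910 + 7194 + 1668 = 98772.

98772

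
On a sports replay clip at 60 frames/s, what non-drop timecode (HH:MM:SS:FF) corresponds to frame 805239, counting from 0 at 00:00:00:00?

805239 ÷ 60 = 13420 full seconds, remainder 39 frames.
13420 s = 3 h 43 min 40 s.
Timecode: 03:43:40:39.

03:43:40:39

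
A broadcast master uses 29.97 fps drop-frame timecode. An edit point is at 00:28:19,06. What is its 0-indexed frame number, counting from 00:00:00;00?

As if non-drop at 30 labels/s: (0 × 3600 + 28 × 60 + 19) × 30 + 6 = 50976.
Minute boundaries passed: 28; those not divisible by 10: 28 − 2 = 26; dropped labels = 2 × 26 = 52.
Actual frame index = 50976 − 52 = 50924.

50924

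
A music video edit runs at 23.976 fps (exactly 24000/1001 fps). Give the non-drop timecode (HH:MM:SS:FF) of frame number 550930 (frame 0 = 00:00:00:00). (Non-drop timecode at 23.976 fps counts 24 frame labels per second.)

06:22:35:10

550930 ÷ 24 = 22955 full seconds, remainder 10 frames.
22955 s = 6 h 22 min 35 s.
Timecode: 06:22:35:10.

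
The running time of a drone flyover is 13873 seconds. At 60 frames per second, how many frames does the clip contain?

832380 frames

Frames = 13873 × 60 = 832380.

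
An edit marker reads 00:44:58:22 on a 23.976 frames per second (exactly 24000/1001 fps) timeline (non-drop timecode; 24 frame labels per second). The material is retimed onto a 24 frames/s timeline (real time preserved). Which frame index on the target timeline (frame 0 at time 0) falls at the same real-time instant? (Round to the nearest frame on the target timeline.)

Source frame index: (0×3600 + 44×60 + 58) × 24 + 22 = 64774.
Real time: 64774 / (24000/1001) = 32419387/12000 s.
Target frame: (32419387/12000) × (24) = 32419387/500 ≈ 64838.774 → 64839.

frame 64839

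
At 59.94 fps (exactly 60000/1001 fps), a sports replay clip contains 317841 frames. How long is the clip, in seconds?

Running time = 317841 / (60000/1001) = 5302.64735 s.

5302.64735 seconds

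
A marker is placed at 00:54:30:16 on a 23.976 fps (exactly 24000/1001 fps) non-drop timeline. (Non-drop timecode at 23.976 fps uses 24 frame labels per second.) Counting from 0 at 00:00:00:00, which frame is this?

frame 78496

Total seconds to the label: (0 × 3600 + 54 × 60 + 30) = 3270.
Frame index = 3270 × 24 + 16 = 78496.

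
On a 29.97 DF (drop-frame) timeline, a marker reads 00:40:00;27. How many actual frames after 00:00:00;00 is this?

As if non-drop at 30 labels/s: (0 × 3600 + 40 × 60 + 0) × 30 + 27 = 72027.
Minute boundaries passed: 40; those not divisible by 10: 40 − 4 = 36; dropped labels = 2 × 36 = 72.
Actual frame index = 72027 − 72 = 71955.

71955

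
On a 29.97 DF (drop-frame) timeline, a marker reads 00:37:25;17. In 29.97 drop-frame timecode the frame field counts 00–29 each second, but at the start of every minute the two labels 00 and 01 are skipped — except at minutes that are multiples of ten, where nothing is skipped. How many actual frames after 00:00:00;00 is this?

As if non-drop at 30 labels/s: (0 × 3600 + 37 × 60 + 25) × 30 + 17 = 67367.
Minute boundaries passed: 37; those not divisible by 10: 37 − 3 = 34; dropped labels = 2 × 34 = 68.
Actual frame index = 67367 − 68 = 67299.

67299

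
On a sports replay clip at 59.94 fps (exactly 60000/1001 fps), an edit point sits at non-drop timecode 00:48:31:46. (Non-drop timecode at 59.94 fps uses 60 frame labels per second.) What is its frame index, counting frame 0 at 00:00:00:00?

174706

Total seconds to the label: (0 × 3600 + 48 × 60 + 31) = 2911.
Frame index = 2911 × 60 + 46 = 174706.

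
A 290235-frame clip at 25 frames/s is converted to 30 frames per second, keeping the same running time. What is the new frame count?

348282 frames

Target frames = source frames × (target rate / source rate) = 290235 × (30)/(25) = 290235 × 6/5 = 348282.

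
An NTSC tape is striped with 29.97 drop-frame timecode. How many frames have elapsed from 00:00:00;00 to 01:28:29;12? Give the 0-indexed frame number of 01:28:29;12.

159122

As if non-drop at 30 labels/s: (1 × 3600 + 28 × 60 + 29) × 30 + 12 = 159282.
Minute boundaries passed: 88; those not divisible by 10: 88 − 8 = 80; dropped labels = 2 × 80 = 160.
Actual frame index = 159282 − 160 = 159122.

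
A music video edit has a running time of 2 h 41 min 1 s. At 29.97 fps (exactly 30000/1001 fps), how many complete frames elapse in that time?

2 h 41 min 1 s = 9661 s.
Frames = 9661 × 30000/1001 = 289830000/1001 ≈ 289540.4595.
Complete frames: 289540.

289540 frames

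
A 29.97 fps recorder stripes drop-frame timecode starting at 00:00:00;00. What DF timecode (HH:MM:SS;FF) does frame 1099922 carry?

Each 10-minute DF block holds 10 × 60 × 30 − 9 × 2 = 17982 frames. 1099922 ÷ 17982 → 61 full blocks, remainder 3020.
Within the partial block the first minute is 1800 frames and each further minute 1798, so 1 further minute boundary passed. Total skipped labels = 18 × 61 + 2 × 1 = 1100.
Non-drop label index = 1099922 + 1100 = 1101022; at 30 labels/s that is 10:11:40:22, i.e. DF 10:11:40;22.

10:11:40;22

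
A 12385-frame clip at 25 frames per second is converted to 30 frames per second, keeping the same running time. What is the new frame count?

Target frames = source frames × (target rate / source rate) = 12385 × (30)/(25) = 12385 × 6/5 = 14862.

14862 frames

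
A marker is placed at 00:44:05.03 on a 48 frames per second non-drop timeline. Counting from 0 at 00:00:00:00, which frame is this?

Total seconds to the label: (0 × 3600 + 44 × 60 + 5) = 2645.
Frame index = 2645 × 48 + 3 = 126963.

frame 126963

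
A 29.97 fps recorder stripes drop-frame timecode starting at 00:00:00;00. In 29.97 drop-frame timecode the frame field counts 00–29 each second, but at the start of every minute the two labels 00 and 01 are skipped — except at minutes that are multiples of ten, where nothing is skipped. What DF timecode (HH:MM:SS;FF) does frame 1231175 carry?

Each 10-minute DF block holds 10 × 60 × 30 − 9 × 2 = 17982 frames. 1231175 ÷ 17982 → 68 full blocks, remainder 8399.
Within the partial block the first minute is 1800 frames and each further minute 1798, so 4 further minute boundaries passed. Total skipped labels = 18 × 68 + 2 × 4 = 1232.
Non-drop label index = 1231175 + 1232 = 1232407; at 30 labels/s that is 11:24:40:07, i.e. DF 11:24:40;07.

11:24:40;07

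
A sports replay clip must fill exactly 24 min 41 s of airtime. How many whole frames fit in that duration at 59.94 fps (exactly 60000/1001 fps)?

88771 frames

24 min 41 s = 1481 s.
Frames = 1481 × 60000/1001 = 88860000/1001 ≈ 88771.2288.
Complete frames: 88771.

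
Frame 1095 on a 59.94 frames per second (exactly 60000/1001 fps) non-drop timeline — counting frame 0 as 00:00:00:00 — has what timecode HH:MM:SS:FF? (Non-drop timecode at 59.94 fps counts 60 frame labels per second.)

1095 ÷ 60 = 18 full seconds, remainder 15 frames.
18 s = 0 h 0 min 18 s.
Timecode: 00:00:18:15.

00:00:18:15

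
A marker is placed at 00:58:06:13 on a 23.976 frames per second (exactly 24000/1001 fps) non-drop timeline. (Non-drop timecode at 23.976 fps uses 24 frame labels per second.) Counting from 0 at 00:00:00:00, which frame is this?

frame 83677

Total seconds to the label: (0 × 3600 + 58 × 60 + 6) = 3486.
Frame index = 3486 × 24 + 13 = 83677.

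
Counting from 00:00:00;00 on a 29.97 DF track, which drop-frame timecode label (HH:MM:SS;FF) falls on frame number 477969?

Each 10-minute DF block holds 10 × 60 × 30 − 9 × 2 = 17982 frames. 477969 ÷ 17982 → 26 full blocks, remainder 10437.
Within the partial block the first minute is 1800 frames and each further minute 1798, so 5 further minute boundaries passed. Total skipped labels = 18 × 26 + 2 × 5 = 478.
Non-drop label index = 477969 + 478 = 478447; at 30 labels/s that is 04:25:48:07, i.e. DF 04:25:48;07.

04:25:48;07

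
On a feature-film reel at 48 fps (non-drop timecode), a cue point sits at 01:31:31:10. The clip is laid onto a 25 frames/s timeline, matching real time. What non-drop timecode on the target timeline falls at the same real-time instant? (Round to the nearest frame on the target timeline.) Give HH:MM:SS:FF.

Source frame index: (1×3600 + 31×60 + 31) × 48 + 10 = 263578.
Real time: 263578 / (48) = 131789/24 s.
Target frame: (131789/24) × (25) = 3294725/24 ≈ 137280.208 → 137280.
At 25 labels/s: frame 137280 → 01:31:31:05.

01:31:31:05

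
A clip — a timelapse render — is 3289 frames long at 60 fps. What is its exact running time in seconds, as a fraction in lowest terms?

Running time = 3289 ÷ (60) = 3289 × 1/60 = 3289/60 s.

3289/60 seconds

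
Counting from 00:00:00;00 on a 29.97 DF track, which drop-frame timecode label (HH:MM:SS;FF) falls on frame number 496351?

Each 10-minute DF block holds 10 × 60 × 30 − 9 × 2 = 17982 frames. 496351 ÷ 17982 → 27 full blocks, remainder 10837.
Within the partial block the first minute is 1800 frames and each further minute 1798, so 6 further minute boundaries passed. Total skipped labels = 18 × 27 + 2 × 6 = 498.
Non-drop label index = 496351 + 498 = 496849; at 30 labels/s that is 04:36:01:19, i.e. DF 04:36:01;19.

04:36:01;19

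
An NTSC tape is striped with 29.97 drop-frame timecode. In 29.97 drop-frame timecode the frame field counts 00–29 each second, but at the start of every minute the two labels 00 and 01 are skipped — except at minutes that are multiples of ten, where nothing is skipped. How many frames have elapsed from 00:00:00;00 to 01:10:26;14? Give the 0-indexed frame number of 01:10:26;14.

Complete 10-minute blocks: 7, each 17982 frames → 125874.
Remaining 0 whole minutes in the current block: 0 frames.
Within the current minute: 26 × 30 + 14 = 794. Total = 125874 + 0 + 794 = 126668.

126668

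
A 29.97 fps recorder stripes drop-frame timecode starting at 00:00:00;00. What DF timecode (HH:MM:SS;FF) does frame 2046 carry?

00:01:08;08

Ten DF minutes hold 17982 frames, so frame 2046 lies in block 0 (frames 0–17981) with 2046 frames into that block.
The block's first minute is 1800 frames and the rest 1798 each; 2046 frames reaches minute 1, so 0 × 18 + 1 × 2 = 2 labels have been skipped so far.
Adding those back, label number 2046 + 2 = 2048 at 30 labels/s is 68 s + 8 f = 0 h 1 min 8 s frame 8, i.e. 00:01:08;08.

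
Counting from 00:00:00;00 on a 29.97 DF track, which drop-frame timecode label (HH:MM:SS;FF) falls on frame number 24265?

Ten DF minutes hold 17982 frames, so frame 24265 lies in block 1 (frames 17982–35963) with 6283 frames into that block.
The block's first minute is 1800 frames and the rest 1798 each; 6283 frames reaches minute 3, so 1 × 18 + 3 × 2 = 24 labels have been skipped so far.
Adding those back, label number 24265 + 24 = 24289 at 30 labels/s is 809 s + 19 f = 0 h 13 min 29 s frame 19, i.e. 00:13:29;19.

00:13:29;19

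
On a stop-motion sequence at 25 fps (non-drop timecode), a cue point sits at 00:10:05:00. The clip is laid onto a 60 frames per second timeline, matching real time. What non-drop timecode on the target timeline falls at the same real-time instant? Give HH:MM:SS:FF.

Source frame index: (0×3600 + 10×60 + 5) × 25 + 0 = 15125.
Real time: 15125 / (25) = 605 s.
Target frame: (605) × (60) = 36300.
At 60 labels/s: frame 36300 → 00:10:05:00.

00:10:05:00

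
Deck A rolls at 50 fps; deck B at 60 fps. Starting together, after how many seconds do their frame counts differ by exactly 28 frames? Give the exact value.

The gap grows by |60 − 50| = 10 frames per second.
Time for a 28-frame gap: 28 ÷ (10) = 2.8 s.

2.8 seconds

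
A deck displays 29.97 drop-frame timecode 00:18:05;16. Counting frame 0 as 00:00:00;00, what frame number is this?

Complete 10-minute blocks: 1, each 17982 frames → 17982.
Remaining 8 whole minutes in the current block: 1800 + 7 × 1798 = 14386 frames.
Within the current minute: 5 × 30 + 16 − 2 = 164 (labels ;00/;01 skipped at this minute). Total = 17982 + 14386 + 164 = 32532.

32532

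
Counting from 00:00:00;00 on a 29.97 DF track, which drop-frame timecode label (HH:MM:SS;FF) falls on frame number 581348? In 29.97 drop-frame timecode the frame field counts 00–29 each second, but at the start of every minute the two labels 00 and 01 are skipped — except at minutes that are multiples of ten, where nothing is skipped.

05:23:17;20

Ten DF minutes hold 17982 frames, so frame 581348 lies in block 32 (frames 575424–593405) with 5924 frames into that block.
The block's first minute is 1800 frames and the rest 1798 each; 5924 frames reaches minute 3, so 32 × 18 + 3 × 2 = 582 labels have been skipped so far.
Adding those back, label number 581348 + 582 = 581930 at 30 labels/s is 19397 s + 20 f = 5 h 23 min 17 s frame 20, i.e. 05:23:17;20.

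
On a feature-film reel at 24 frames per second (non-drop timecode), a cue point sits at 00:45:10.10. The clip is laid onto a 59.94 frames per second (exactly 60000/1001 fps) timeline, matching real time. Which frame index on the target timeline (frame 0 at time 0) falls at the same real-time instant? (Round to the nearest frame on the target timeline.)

frame 162463

Source frame index: (0×3600 + 45×60 + 10) × 24 + 10 = 65050.
Real time: 65050 / (24) = 32525/12 s.
Target frame: (32525/12) × (60000/1001) = 162625000/1001 ≈ 162462.537 → 162463.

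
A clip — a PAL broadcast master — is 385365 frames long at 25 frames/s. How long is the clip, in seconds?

15414.6 seconds

Running time = 385365 / (25) = 15414.6 s.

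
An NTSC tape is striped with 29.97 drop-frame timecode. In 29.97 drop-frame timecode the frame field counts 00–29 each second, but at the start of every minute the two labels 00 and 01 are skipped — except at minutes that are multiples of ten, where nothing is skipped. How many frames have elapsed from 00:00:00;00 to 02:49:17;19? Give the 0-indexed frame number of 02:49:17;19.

As if non-drop at 30 labels/s: (2 × 3600 + 49 × 60 + 17) × 30 + 19 = 304729.
Minute boundaries passed: 169; those not divisible by 10: 169 − 16 = 153; dropped labels = 2 × 153 = 306.
Actual frame index = 304729 − 306 = 304423.

304423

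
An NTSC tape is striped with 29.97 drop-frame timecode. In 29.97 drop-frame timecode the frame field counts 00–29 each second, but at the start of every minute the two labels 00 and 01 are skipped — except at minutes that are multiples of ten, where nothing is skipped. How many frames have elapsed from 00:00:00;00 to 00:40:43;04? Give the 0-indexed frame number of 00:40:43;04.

73222

Complete 10-minute blocks: 4, each 17982 frames → 71928.
Remaining 0 whole minutes in the current block: 0 frames.
Within the current minute: 43 × 30 + 4 = 1294. Total = 71928 + 0 + 1294 = 73222.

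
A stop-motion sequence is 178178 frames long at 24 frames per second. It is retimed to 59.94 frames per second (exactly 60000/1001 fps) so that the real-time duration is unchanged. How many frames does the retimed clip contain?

Target frames = source frames × (target rate / source rate) = 178178 × (60000/1001)/(24) = 178178 × 2500/1001 = 445000.

445000 frames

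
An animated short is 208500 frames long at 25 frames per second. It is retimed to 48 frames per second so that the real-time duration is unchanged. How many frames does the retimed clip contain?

400320 frames

Target frames = source frames × (target rate / source rate) = 208500 × (48)/(25) = 208500 × 48/25 = 400320.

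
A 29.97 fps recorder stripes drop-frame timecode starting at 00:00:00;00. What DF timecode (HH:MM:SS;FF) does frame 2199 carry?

00:01:13;11

Each 10-minute DF block holds 10 × 60 × 30 − 9 × 2 = 17982 frames. 2199 ÷ 17982 → 0 full blocks, remainder 2199.
Within the partial block the first minute is 1800 frames and each further minute 1798, so 1 further minute boundary passed. Total skipped labels = 18 × 0 + 2 × 1 = 2.
Non-drop label index = 2199 + 2 = 2201; at 30 labels/s that is 00:01:13:11, i.e. DF 00:01:13;11.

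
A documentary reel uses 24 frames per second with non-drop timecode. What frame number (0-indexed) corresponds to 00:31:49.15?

45831

Total seconds to the label: (0 × 3600 + 31 × 60 + 49) = 1909.
Frame index = 1909 × 24 + 15 = 45831.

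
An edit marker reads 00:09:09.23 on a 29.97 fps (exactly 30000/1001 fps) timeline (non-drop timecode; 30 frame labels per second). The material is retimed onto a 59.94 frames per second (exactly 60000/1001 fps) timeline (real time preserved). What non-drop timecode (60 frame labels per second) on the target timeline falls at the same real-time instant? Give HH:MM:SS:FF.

Source frame index: (0×3600 + 9×60 + 9) × 30 + 23 = 16493.
Real time: 16493 / (30000/1001) = 16509493/30000 s.
Target frame: (16509493/30000) × (60000/1001) = 32986.
At 60 labels/s: frame 32986 → 00:09:09:46.

00:09:09:46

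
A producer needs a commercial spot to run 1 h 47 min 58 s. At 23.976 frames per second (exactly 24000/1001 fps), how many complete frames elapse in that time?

155316 frames

1 h 47 min 58 s = 6478 s.
Frames = 6478 × 24000/1001 = 155472000/1001 ≈ 155316.6833.
Complete frames: 155316.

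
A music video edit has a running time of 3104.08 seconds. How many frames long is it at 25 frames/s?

77602 frames

Frames = 3104.08 × 25 = 77602.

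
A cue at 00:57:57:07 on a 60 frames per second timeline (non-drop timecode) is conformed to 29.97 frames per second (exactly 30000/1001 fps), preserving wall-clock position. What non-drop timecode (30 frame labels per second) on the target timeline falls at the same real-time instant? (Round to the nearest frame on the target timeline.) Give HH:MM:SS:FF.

Source frame index: (0×3600 + 57×60 + 57) × 60 + 7 = 208627.
Real time: 208627 / (60) = 208627/60 s.
Target frame: (208627/60) × (30000/1001) = 104313500/1001 ≈ 104209.291 → 104209.
At 30 labels/s: frame 104209 → 00:57:53:19.

00:57:53:19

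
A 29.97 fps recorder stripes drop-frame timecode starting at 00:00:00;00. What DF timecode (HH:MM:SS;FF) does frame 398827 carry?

03:41:47;15

Each 10-minute DF block holds 10 × 60 × 30 − 9 × 2 = 17982 frames. 398827 ÷ 17982 → 22 full blocks, remainder 3223.
Within the partial block the first minute is 1800 frames and each further minute 1798, so 1 further minute boundary passed. Total skipped labels = 18 × 22 + 2 × 1 = 398.
Non-drop label index = 398827 + 398 = 399225; at 30 labels/s that is 03:41:47:15, i.e. DF 03:41:47;15.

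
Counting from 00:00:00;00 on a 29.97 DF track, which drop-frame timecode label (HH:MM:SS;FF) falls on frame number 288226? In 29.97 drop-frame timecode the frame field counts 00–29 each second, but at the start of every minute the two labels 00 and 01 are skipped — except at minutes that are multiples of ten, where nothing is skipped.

02:40:17;04

Each 10-minute DF block holds 10 × 60 × 30 − 9 × 2 = 17982 frames. 288226 ÷ 17982 → 16 full blocks, remainder 514.
Within the partial block the first minute is 1800 frames and each further minute 1798, so 0 further minute boundaries passed. Total skipped labels = 18 × 16 + 2 × 0 = 288.
Non-drop label index = 288226 + 288 = 288514; at 30 labels/s that is 02:40:17:04, i.e. DF 02:40:17;04.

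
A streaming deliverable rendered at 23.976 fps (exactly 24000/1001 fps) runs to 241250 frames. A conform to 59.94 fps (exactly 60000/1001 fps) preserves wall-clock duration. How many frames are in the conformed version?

Target frames = source frames × (target rate / source rate) = 241250 × (60000/1001)/(24000/1001) = 241250 × 5/2 = 603125.

603125 frames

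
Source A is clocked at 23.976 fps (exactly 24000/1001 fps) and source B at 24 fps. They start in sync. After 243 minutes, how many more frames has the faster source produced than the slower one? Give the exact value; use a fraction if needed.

349920/1001 frames

243 min = 14580 s.
A emits 24000/1001 × 14580 = 349920000/1001 frames; B emits 24 × 14580 = 349920.
Difference = 349920/1001 frames (≈ 349.5704); B is ahead of A.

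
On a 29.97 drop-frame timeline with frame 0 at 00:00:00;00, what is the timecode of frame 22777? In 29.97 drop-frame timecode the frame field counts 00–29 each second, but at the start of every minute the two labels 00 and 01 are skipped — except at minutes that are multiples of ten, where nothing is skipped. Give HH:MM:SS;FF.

Ten DF minutes hold 17982 frames, so frame 22777 lies in block 1 (frames 17982–35963) with 4795 frames into that block.
The block's first minute is 1800 frames and the rest 1798 each; 4795 frames reaches minute 2, so 1 × 18 + 2 × 2 = 22 labels have been skipped so far.
Adding those back, label number 22777 + 22 = 22799 at 30 labels/s is 759 s + 29 f = 0 h 12 min 39 s frame 29, i.e. 00:12:39;29.

00:12:39;29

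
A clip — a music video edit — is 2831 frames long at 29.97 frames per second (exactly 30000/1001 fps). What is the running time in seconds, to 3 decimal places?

94.461 seconds

Running time = 2831 × 1001/30000 = 2833831/30000 s ≈ 94.461 s.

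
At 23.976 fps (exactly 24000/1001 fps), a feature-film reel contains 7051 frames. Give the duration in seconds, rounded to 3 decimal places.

294.085 seconds

Running time = 7051 × 1001/24000 = 7058051/24000 s ≈ 294.085 s.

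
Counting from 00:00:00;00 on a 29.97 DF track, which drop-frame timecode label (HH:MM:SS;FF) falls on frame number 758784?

Each 10-minute DF block holds 10 × 60 × 30 − 9 × 2 = 17982 frames. 758784 ÷ 17982 → 42 full blocks, remainder 3540.
Within the partial block the first minute is 1800 frames and each further minute 1798, so 1 further minute boundary passed. Total skipped labels = 18 × 42 + 2 × 1 = 758.
Non-drop label index = 758784 + 758 = 759542; at 30 labels/s that is 07:01:58:02, i.e. DF 07:01:58;02.

07:01:58;02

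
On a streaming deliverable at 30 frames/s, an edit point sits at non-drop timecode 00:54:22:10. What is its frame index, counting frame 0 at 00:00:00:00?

frame 97870

Total seconds to the label: (0 × 3600 + 54 × 60 + 22) = 3262.
Frame index = 3262 × 30 + 10 = 97870.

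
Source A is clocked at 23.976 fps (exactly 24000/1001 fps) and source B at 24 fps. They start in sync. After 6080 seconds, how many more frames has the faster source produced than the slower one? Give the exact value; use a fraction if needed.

A emits 24000/1001 × 6080 = 145920000/1001 frames; B emits 24 × 6080 = 145920.
Difference = 145920/1001 frames (≈ 145.7742); B is ahead of A.

145920/1001 frames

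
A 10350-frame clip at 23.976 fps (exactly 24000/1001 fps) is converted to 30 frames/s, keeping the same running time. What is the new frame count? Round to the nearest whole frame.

12950 frames

Frames at target rate = 10350 × (30) / (24000/1001) = 207207/16 ≈ 12950.438.
Nearest whole frame: 12950.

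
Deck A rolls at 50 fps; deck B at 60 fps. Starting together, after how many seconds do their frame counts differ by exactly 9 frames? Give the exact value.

The gap grows by |60 − 50| = 10 frames per second.
Time for a 9-frame gap: 9 ÷ (10) = 0.9 s.

0.9 seconds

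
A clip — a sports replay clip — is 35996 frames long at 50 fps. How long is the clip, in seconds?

719.92 seconds

Running time = 35996 / (50) = 719.92 s.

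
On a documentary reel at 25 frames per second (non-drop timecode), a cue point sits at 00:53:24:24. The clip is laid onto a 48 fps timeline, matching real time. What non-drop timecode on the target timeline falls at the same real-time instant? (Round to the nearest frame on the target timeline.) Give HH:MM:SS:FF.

00:53:24:46

Source frame index: (0×3600 + 53×60 + 24) × 25 + 24 = 80124.
Real time: 80124 / (25) = 80124/25 s.
Target frame: (80124/25) × (48) = 3845952/25 ≈ 153838.080 → 153838.
At 48 labels/s: frame 153838 → 00:53:24:46.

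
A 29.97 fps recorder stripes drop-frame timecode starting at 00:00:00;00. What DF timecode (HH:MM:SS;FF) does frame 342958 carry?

Each 10-minute DF block holds 10 × 60 × 30 − 9 × 2 = 17982 frames. 342958 ÷ 17982 → 19 full blocks, remainder 1300.
Within the partial block the first minute is 1800 frames and each further minute 1798, so 0 further minute boundaries passed. Total skipped labels = 18 × 19 + 2 × 0 = 342.
Non-drop label index = 342958 + 342 = 343300; at 30 labels/s that is 03:10:43:10, i.e. DF 03:10:43;10.

03:10:43;10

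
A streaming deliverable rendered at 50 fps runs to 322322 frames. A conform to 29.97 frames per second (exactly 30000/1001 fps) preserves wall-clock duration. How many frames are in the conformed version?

193200 frames

Target frames = source frames × (target rate / source rate) = 322322 × (30000/1001)/(50) = 322322 × 600/1001 = 193200.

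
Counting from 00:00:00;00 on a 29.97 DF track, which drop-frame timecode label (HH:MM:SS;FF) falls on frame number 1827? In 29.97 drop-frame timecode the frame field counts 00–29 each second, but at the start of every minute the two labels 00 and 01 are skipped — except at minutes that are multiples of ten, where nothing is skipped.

Each 10-minute DF block holds 10 × 60 × 30 − 9 × 2 = 17982 frames. 1827 ÷ 17982 → 0 full blocks, remainder 1827.
Within the partial block the first minute is 1800 frames and each further minute 1798, so 1 further minute boundary passed. Total skipped labels = 18 × 0 + 2 × 1 = 2.
Non-drop label index = 1827 + 2 = 1829; at 30 labels/s that is 00:01:00:29, i.e. DF 00:01:00;29.

00:01:00;29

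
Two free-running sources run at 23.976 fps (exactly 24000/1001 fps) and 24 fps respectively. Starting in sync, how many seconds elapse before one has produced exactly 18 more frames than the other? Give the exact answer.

The gap grows by |24 − 24000/1001| = 24/1001 frames per second.
Time for a 18-frame gap: 18 ÷ (24/1001) = 750.75 s.

750.75 seconds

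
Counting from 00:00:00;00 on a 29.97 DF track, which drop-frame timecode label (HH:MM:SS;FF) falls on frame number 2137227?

Each 10-minute DF block holds 10 × 60 × 30 − 9 × 2 = 17982 frames. 2137227 ÷ 17982 → 118 full blocks, remainder 15351.
Within the partial block the first minute is 1800 frames and each further minute 1798, so 8 further minute boundaries passed. Total skipped labels = 18 × 118 + 2 × 8 = 2140.
Non-drop label index = 2137227 + 2140 = 2139367; at 30 labels/s that is 19:48:32:07, i.e. DF 19:48:32;07.

19:48:32;07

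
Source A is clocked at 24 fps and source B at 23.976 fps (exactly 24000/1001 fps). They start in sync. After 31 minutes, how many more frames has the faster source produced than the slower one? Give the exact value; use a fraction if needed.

44640/1001 frames

31 min = 1860 s.
A emits 24 × 1860 = 44640 frames; B emits 24000/1001 × 1860 = 44640000/1001.
Difference = 44640/1001 frames (≈ 44.5954); B is behind A.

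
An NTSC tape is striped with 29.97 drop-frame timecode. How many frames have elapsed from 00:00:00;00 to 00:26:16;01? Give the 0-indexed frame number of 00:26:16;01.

As if non-drop at 30 labels/s: (0 × 3600 + 26 × 60 + 16) × 30 + 1 = 47281.
Minute boundaries passed: 26; those not divisible by 10: 26 − 2 = 24; dropped labels = 2 × 24 = 48.
Actual frame index = 47281 − 48 = 47233.

47233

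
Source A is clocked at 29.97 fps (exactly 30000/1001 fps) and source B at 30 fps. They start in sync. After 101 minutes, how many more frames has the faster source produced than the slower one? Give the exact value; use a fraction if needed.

181800/1001 frames

101 min = 6060 s.
A emits 30000/1001 × 6060 = 181800000/1001 frames; B emits 30 × 6060 = 181800.
Difference = 181800/1001 frames (≈ 181.6184); B is ahead of A.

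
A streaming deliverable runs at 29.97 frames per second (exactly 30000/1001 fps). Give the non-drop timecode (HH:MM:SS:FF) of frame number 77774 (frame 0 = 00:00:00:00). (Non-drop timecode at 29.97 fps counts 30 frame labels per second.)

00:43:12:14

77774 ÷ 30 = 2592 full seconds, remainder 14 frames.
2592 s = 0 h 43 min 12 s.
Timecode: 00:43:12:14.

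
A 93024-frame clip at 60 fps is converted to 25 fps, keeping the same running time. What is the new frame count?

Target frames = source frames × (target rate / source rate) = 93024 × (25)/(60) = 93024 × 5/12 = 38760.

38760 frames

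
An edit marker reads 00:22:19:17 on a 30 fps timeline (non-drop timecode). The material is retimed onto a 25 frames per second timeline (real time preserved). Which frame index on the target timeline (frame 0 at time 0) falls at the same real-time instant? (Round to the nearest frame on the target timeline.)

Source frame index: (0×3600 + 22×60 + 19) × 30 + 17 = 40187.
Real time: 40187 / (30) = 40187/30 s.
Target frame: (40187/30) × (25) = 200935/6 ≈ 33489.167 → 33489.

frame 33489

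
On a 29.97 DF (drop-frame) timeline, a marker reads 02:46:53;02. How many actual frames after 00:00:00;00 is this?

As if non-drop at 30 labels/s: (2 × 3600 + 46 × 60 + 53) × 30 + 2 = 300392.
Minute boundaries passed: 166; those not divisible by 10: 166 − 16 = 150; dropped labels = 2 × 150 = 300.
Actual frame index = 300392 − 300 = 300092.

300092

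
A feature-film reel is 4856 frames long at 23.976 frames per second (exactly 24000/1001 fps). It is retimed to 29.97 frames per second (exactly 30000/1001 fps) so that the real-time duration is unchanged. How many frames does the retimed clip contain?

6070 frames

Target frames = source frames × (target rate / source rate) = 4856 × (30000/1001)/(24000/1001) = 4856 × 5/4 = 6070.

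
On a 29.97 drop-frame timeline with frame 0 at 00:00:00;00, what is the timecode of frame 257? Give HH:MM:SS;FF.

Ten DF minutes hold 17982 frames, so frame 257 lies in block 0 (frames 0–17981) with 257 frames into that block.
The block's first minute is 1800 frames and the rest 1798 each; 257 frames reaches minute 0, so 0 × 18 + 0 × 2 = 0 labels have been skipped so far.
Adding those back, label number 257 + 0 = 257 at 30 labels/s is 8 s + 17 f = 0 h 0 min 8 s frame 17, i.e. 00:00:08;17.

00:00:08;17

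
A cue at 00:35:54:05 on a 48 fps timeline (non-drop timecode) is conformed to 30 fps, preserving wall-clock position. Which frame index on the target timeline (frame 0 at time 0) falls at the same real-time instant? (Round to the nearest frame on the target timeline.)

frame 64623

Source frame index: (0×3600 + 35×60 + 54) × 48 + 5 = 103397.
Real time: 103397 / (48) = 103397/48 s.
Target frame: (103397/48) × (30) = 516985/8 ≈ 64623.125 → 64623.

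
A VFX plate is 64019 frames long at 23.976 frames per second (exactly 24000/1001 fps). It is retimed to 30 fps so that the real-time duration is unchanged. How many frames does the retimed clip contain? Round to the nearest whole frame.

Frames at target rate = 64019 × (30) / (24000/1001) = 64083019/800 ≈ 80103.774.
Nearest whole frame: 80104.

80104 frames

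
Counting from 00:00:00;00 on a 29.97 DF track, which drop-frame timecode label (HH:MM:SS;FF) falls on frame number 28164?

00:15:39;22

Each 10-minute DF block holds 10 × 60 × 30 − 9 × 2 = 17982 frames. 28164 ÷ 17982 → 1 full block, remainder 10182.
Within the partial block the first minute is 1800 frames and each further minute 1798, so 5 further minute boundaries passed. Total skipped labels = 18 × 1 + 2 × 5 = 28.
Non-drop label index = 28164 + 28 = 28192; at 30 labels/s that is 00:15:39:22, i.e. DF 00:15:39;22.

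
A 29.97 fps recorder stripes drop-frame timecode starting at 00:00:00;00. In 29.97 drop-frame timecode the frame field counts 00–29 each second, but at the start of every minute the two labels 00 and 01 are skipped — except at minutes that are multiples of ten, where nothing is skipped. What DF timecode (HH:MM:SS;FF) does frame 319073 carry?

Ten DF minutes hold 17982 frames, so frame 319073 lies in block 17 (frames 305694–323675) with 13379 frames into that block.
The block's first minute is 1800 frames and the rest 1798 each; 13379 frames reaches minute 7, so 17 × 18 + 7 × 2 = 320 labels have been skipped so far.
Adding those back, label number 319073 + 320 = 319393 at 30 labels/s is 10646 s + 13 f = 2 h 57 min 26 s frame 13, i.e. 02:57:26;13.

02:57:26;13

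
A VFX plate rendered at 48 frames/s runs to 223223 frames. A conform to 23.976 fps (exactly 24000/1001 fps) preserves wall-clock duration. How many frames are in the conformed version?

111500 frames

Target frames = source frames × (target rate / source rate) = 223223 × (24000/1001)/(48) = 223223 × 500/1001 = 111500.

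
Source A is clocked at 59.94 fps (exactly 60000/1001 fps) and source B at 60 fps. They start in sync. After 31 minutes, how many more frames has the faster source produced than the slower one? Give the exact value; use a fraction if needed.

31 min = 1860 s.
A emits 60000/1001 × 1860 = 111600000/1001 frames; B emits 60 × 1860 = 111600.
Difference = 111600/1001 frames (≈ 111.4885); B is ahead of A.

111600/1001 frames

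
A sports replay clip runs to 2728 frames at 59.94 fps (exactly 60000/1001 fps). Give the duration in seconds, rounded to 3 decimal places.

45.512 seconds

Running time = 2728 × 1001/60000 = 341341/7500 s ≈ 45.512 s.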